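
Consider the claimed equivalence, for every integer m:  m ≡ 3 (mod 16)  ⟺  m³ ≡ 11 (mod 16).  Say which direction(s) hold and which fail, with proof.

The biconditional holds.

(←) Suppose m³ ≡ 11 (mod 16). The only residue r in {0, …, 15} with r³ ≡ 11 (mod 16) is r = 3, so m ≡ 3 (mod 16).

(→) Suppose m ≡ 3 (mod 16). Write m = 16j + 3. Then (16j + 3)³ = 4096j³ + 2304j² + 432j + 27 = 16(256j³ + 144j² + 27j + 1) + 11, so m³ ≡ 11 (mod 16).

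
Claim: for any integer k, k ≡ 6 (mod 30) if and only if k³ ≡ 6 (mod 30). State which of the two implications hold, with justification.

Both directions hold; the statement is true.

(⇒) Suppose k ≡ 6 (mod 30). Write k = 30j + 6. Then (30j + 6)³ = 27000j³ + 16200j² + 3240j + 216 = 30(900j³ + 540j² + 108j + 7) + 6, so k³ ≡ 6 (mod 30).

(⇐) Conversely, suppose k³ ≡ 6 (mod 30). The only residue r in {0, …, 29} with r³ ≡ 6 (mod 30) is r = 6, so k ≡ 6 (mod 30).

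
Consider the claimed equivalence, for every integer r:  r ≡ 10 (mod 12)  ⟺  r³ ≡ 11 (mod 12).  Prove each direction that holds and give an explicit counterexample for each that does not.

(→) This fails: take r = 10. Then 10 ≡ 10 (mod 12), but 10³ = 1000 ≡ 4 (mod 12), not 11.

(←) This fails: take r = 11. Then 11³ = 1331 ≡ 11 (mod 12), yet 11 ≡ 11 (mod 12), not 10.

Neither direction holds.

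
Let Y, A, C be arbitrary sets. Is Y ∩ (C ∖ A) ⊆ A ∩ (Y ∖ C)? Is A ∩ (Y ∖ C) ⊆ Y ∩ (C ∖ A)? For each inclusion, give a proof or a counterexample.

Both inclusions fail.

(⟹) This inclusion fails. Take Y = {1}, A = ∅, C = {1}; then 1 ∈ Y ∩ (C ∖ A) but 1 ∉ A ∩ (Y ∖ C).

(⟸) This inclusion fails. Take Y = {1}, A = {1}, C = ∅; then 1 ∈ A ∩ (Y ∖ C) but 1 ∉ Y ∩ (C ∖ A).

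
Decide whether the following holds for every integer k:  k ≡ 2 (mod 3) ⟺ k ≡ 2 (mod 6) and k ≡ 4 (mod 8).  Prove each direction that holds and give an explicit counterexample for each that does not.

(⇒) fails; (⇐) holds.

(⟹) This fails: k = 2 gives 2 ≡ 2 (mod 3) but 2 ≡ 2 (mod 8), so the conjunction on the right does not hold.

(⟸) Conversely, if k ≡ 2 (mod 6) and k ≡ 4 (mod 8), then by the Chinese remainder theorem k ≡ 20 (mod 24). Since 20 ≡ 2 (mod 3) and 3 ∣ 24, we get k ≡ 2 (mod 3).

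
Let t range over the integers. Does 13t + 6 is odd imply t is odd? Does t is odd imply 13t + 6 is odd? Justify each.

(⟹) Suppose 13t + 6 is odd. Since 13 is odd, 13t and t have the same parity, so 13t + 6 ≡ t + 6 (mod 2). As 6 is even, 13t + 6 is odd exactly when t is odd. Thus t is odd.

(⟸) Conversely, suppose t is odd; write t = 2j + 1. Then 13t + 6 = 13·(2j + 1) + 6 = 2·13j + 19, which is odd.

The biconditional holds.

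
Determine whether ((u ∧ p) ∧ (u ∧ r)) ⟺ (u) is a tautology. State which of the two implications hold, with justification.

Not equivalent: only (⇒) holds.

(⇒) Assume the antecedent. If u is true, u reduces to true regardless of the other variables. If u is false, the antecedent cannot hold. Either way u holds.

(⇐) This fails. Under u = T, r = F, p = F, the left side is false but the right side is true.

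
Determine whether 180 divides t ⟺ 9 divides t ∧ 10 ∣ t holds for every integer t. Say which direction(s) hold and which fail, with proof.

(⟹) If 180 ∣ t, write t = 180q. Since 180 = 20·9, t = 9·(20q), so 9 ∣ t; and since 180 = 18·10, t = 10·(18q), so 10 ∣ t.

(⟸) This fails: take t = 90. Both 9 ∣ 90 and 10 ∣ 90, yet 90 is not a multiple of 180 (since 90 = 0·180 + 90), so 180 ∤ 90.

Only the forward direction holds.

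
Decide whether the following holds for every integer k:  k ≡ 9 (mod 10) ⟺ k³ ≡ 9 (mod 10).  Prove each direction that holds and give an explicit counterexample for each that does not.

Both implications hold.

[⇒] Suppose k ≡ 9 (mod 10). Write k = 10j + 9. Then (10j + 9)³ = 1000j³ + 2700j² + 2430j + 729 = 10(100j³ + 270j² + 243j + 72) + 9, so k³ ≡ 9 (mod 10).

[⇐] For the converse, argue contrapositively. If k ≢ 9 (mod 10), then k is congruent to one of 0, 1, 2, 3, 4, 5, 6, 7, 8 modulo 10, and these give k³ ≡ 0, 1, 8, 7, 4, 5, 6, 3, 2 respectively — never 9.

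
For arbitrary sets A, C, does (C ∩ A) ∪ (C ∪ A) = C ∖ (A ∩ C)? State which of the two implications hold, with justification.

(⟹) This inclusion fails. Take A = {1}, C = ∅; then 1 ∈ (C ∩ A) ∪ (C ∪ A) but 1 ∉ C ∖ (A ∩ C).

(⟸) Let x ∈ C ∖ (A ∩ C). Then x ∈ C and x ∉ A, from which x ∈ (C ∩ A) ∪ (C ∪ A).

The sets are not equal: only the reverse inclusion holds.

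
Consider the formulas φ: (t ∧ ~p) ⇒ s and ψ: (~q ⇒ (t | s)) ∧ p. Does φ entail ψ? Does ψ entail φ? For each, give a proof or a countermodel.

[⇒] This fails. Under t = F, s = F, p = F, q = F, the left side is true but the right side is false.

[⇐] Assume the antecedent. If p is true, (t ∧ ~p) ⇒ s reduces to true regardless of the other variables. If p is false, the antecedent cannot hold. Either way (t ∧ ~p) ⇒ s holds.

Not equivalent: only (⇐) holds.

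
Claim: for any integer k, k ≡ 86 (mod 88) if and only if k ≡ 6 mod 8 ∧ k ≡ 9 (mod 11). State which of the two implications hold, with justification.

(⟸) If k ≡ 6 (mod 8) and k ≡ 9 (mod 11), then by the Chinese remainder theorem k ≡ 86 (mod 88). This is exactly k ≡ 86 (mod 88).

(⟹) Suppose k ≡ 86 (mod 88); write k = 88j + 86. Since 8 ∣ 88, reducing mod 8 gives k ≡ 86 ≡ 6 (mod 8); since 11 ∣ 88, reducing mod 11 gives k ≡ 86 ≡ 9 (mod 11).

Both implications hold.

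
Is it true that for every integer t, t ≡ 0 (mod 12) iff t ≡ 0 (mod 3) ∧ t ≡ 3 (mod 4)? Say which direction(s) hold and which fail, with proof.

(⇒) fails and (⇐) fails.

Forward direction. This fails: t = 0 gives 0 ≡ 0 (mod 12) but 0 ≡ 0 (mod 4), so the conjunction on the right does not hold.

Converse. This fails: t = 3 satisfies both congruences on the right (3 ≡ 0 mod 3 and 3 ≡ 3 mod 4) yet 3 ≡ 3 (mod 12), not 0.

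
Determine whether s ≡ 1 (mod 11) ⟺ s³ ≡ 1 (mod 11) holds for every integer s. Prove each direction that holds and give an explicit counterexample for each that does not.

[⇒] Suppose s ≡ 1 (mod 11). Write s = 11j + 1. Then (11j + 1)³ = 1331j³ + 363j² + 33j + 1 = 11(121j³ + 33j² + 3j) + 1, so s³ ≡ 1 (mod 11).

[⇐] For the converse, argue contrapositively. If s ≢ 1 (mod 11), then s is congruent to one of 0, 2, 3, 4, 5, 6, 7, 8, 9, 10 modulo 11, and these give s³ ≡ 0, 8, 5, 9, 4, 7, 2, 6, 3, 10 respectively — never 1.

Equivalent; both directions hold.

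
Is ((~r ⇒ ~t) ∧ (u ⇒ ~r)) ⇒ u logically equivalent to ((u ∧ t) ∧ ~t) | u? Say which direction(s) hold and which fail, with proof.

(⟸) Assume the antecedent. If t is true, the antecedent forces (t = T, u = T, r = F) or (t = T, u = T, r = T), and ((~r ⇒ ~t) ∧ (u ⇒ ~r)) ⇒ u holds there. If t is false, the antecedent forces (t = F, u = T, r = F) or (t = F, u = T, r = T), and ((~r ⇒ ~t) ∧ (u ⇒ ~r)) ⇒ u holds there. Either way ((~r ⇒ ~t) ∧ (u ⇒ ~r)) ⇒ u holds.

(⟹) This fails. Under t = T, u = F, r = F, the left side is true but the right side is false.

(⇒) fails; (⇐) holds.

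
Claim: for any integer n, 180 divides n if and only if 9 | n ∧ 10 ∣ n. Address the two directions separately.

(⇒) If 180 ∣ n, write n = 180q. Since 180 = 20·9, n = 9·(20q), so 9 ∣ n; and since 180 = 18·10, n = 10·(18q), so 10 ∣ n.

(⇐) This fails: take n = 90. Both 9 ∣ 90 and 10 ∣ 90, yet 90 is not a multiple of 180 (since 90 = 0·180 + 90), so 180 ∤ 90.

Only the forward direction holds.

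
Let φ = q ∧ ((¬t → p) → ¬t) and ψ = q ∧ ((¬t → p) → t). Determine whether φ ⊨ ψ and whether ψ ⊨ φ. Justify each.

(⟹) This fails. Under q = T, p = T, t = F, the left side is true but the right side is false.

(⟸) This fails. Under q = T, p = F, t = T, the left side is false but the right side is true.

Neither implication holds.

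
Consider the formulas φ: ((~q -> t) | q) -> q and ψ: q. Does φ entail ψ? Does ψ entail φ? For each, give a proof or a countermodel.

Not equivalent: only (⇐) holds.

(⇐) Assume the antecedent. If t is true, the antecedent forces (t = T, q = T), and ((~q -> t) | q) -> q holds there. If t is false, ((~q -> t) | q) -> q reduces to true regardless of the other variables. Either way ((~q -> t) | q) -> q holds.

(⇒) This fails. Under t = F, q = F, the left side is true but the right side is false.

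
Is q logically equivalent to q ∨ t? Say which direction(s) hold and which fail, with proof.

The forward direction holds; the converse fails.

[⇐] This fails. Under t = T, q = F, the left side is false but the right side is true.

[⇒] Assume the antecedent. If t is true, q ∨ t reduces to true regardless of the other variables. If t is false, the antecedent forces (t = F, q = T), and q ∨ t holds there. Either way q ∨ t holds.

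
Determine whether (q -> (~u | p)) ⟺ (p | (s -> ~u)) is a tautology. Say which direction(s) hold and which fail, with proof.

Neither direction holds.

(→) This fails. Under u = T, p = F, q = F, s = T, the left side is true but the right side is false.

(←) This fails. Under u = T, p = F, q = T, s = F, the left side is false but the right side is true.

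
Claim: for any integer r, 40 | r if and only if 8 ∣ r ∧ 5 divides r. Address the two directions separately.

Both directions hold; the statement is true.

(→) If 40 ∣ r, write r = 40q. Since 40 = 5·8, r = 8·(5q), so 8 ∣ r; and since 40 = 8·5, r = 5·(8q), so 5 ∣ r.

(←) Suppose 8 ∣ r and 5 ∣ r. Any common multiple of 8 and 5 is a multiple of their lcm; here gcd(8, 5) = 1, so lcm(8, 5) = 8·5 = 40, so 40 ∣ r.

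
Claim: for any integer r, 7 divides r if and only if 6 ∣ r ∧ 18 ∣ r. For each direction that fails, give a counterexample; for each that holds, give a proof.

Neither direction holds.

[⇒] This fails: take r = 7. Certainly 7 ∣ 7, but 6 ∤ 7.

[⇐] This fails: take r = 18. Both 6 ∣ 18 and 18 ∣ 18, yet 18 is not a multiple of 7 (since 18 = 2·7 + 4), so 7 ∤ 18.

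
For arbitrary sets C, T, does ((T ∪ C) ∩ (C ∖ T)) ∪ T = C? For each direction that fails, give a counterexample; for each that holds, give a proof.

Only the reverse inclusion holds.

(⊆) This inclusion fails. Take C = ∅, T = {1}; then 1 ∈ ((T ∪ C) ∩ (C ∖ T)) ∪ T but 1 ∉ C.

(⊇) Let x ∈ C. Then either x ∈ C and x ∉ T; or x ∈ C ∩ T. In each case x ∈ ((T ∪ C) ∩ (C ∖ T)) ∪ T, so C ⊆ ((T ∪ C) ∩ (C ∖ T)) ∪ T.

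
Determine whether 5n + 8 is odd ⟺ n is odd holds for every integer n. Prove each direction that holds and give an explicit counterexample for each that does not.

Both implications hold.

Forward direction. Suppose 5n + 8 is odd. Since 5 is odd, 5n and n have the same parity, so 5n + 8 ≡ n + 8 (mod 2). As 8 is even, 5n + 8 is odd exactly when n is odd. Thus n is odd.

Converse. Suppose n is odd; write n = 2j + 1. Then 5n + 8 = 5·(2j + 1) + 8 = 2·5j + 13, which is odd.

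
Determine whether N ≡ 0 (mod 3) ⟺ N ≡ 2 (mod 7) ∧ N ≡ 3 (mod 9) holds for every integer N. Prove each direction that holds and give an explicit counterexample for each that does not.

(⟸) If N ≡ 2 (mod 7) and N ≡ 3 (mod 9), then by the Chinese remainder theorem N ≡ 30 (mod 63). Since 30 ≡ 0 (mod 3) and 3 ∣ 63, we get N ≡ 0 (mod 3).

(⟹) This fails: N = 0 gives 0 ≡ 0 (mod 3) but 0 ≡ 0 (mod 7), so the conjunction on the right does not hold.

(⇒) fails; (⇐) holds.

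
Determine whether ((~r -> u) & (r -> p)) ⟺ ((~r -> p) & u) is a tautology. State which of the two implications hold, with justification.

[⇒] This fails. Under p = F, u = T, r = F, the left side is true but the right side is false.

[⇐] This fails. Under p = F, u = T, r = T, the left side is false but the right side is true.

Both directions fail.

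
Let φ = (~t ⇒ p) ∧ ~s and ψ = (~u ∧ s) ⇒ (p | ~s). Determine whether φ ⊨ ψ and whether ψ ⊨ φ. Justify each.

Converse. This fails. Under p = F, t = F, s = F, u = F, the left side is false but the right side is true.

Forward direction. Assume the antecedent. If p is true, (~u ∧ s) ⇒ (p | ~s) reduces to true regardless of the other variables. If p is false, the antecedent forces (p = F, t = T, s = F, u = F) or (p = F, t = T, s = F, u = T), and (~u ∧ s) ⇒ (p | ~s) holds there. Either way (~u ∧ s) ⇒ (p | ~s) holds.

(⇒) holds; (⇐) fails.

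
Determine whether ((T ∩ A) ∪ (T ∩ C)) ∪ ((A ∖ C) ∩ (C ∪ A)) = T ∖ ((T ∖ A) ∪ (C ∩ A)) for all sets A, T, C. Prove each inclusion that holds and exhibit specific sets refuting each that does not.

The sets are not equal: only the reverse inclusion holds.

(⟹) This inclusion fails. Take A = {1}, T = ∅, C = ∅; then 1 ∈ ((T ∩ A) ∪ (T ∩ C)) ∪ ((A ∖ C) ∩ (C ∪ A)) but 1 ∉ T ∖ ((T ∖ A) ∪ (C ∩ A)).

(⟸) Let x ∈ T ∖ ((T ∖ A) ∪ (C ∩ A)). Then x ∈ A ∩ T and x ∉ C, from which x ∈ ((T ∩ A) ∪ (T ∩ C)) ∪ ((A ∖ C) ∩ (C ∪ A)).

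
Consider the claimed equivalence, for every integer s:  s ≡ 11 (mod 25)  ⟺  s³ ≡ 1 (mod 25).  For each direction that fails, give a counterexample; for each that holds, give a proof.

Both directions fail.

Forward direction. This fails: take s = 11. Then 11 ≡ 11 (mod 25), but 11³ = 1331 ≡ 6 (mod 25), not 1.

Converse. This fails: take s = 1. Then 1³ = 1 ≡ 1 (mod 25), yet 1 ≡ 1 (mod 25), not 11.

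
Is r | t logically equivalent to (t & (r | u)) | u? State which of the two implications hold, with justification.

(⟹) This fails. Under u = F, t = T, r = F, the left side is true but the right side is false.

(⟸) This fails. Under u = T, t = F, r = F, the left side is false but the right side is true.

Neither direction holds.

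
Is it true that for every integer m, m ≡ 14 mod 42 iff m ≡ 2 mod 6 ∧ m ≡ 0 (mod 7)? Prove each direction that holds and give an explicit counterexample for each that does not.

(→) Suppose m ≡ 14 (mod 42); write m = 42j + 14. Since 6 ∣ 42, reducing mod 6 gives m ≡ 14 ≡ 2 (mod 6); since 7 ∣ 42, reducing mod 7 gives m ≡ 14 ≡ 0 (mod 7).

(←) Conversely, if m ≡ 2 (mod 6) and m ≡ 0 (mod 7), then by the Chinese remainder theorem m ≡ 14 (mod 42). This is exactly m ≡ 14 (mod 42).

Equivalent; both directions hold.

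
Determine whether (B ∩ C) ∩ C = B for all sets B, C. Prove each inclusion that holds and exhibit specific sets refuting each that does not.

(⊆) holds; (⊇) fails.

(⊆) Let x ∈ (B ∩ C) ∩ C. Then x ∈ B ∩ C, from which x ∈ B.

(⊇) This inclusion fails. Take B = {1}, C = ∅; then 1 ∈ B but 1 ∉ (B ∩ C) ∩ C.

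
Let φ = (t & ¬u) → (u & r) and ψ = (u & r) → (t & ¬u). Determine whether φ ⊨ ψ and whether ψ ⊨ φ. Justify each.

(⇒) This fails. Under t = F, r = T, u = T, the left side is true but the right side is false.

(⇐) This fails. Under t = T, r = F, u = F, the left side is false but the right side is true.

(⇒) fails and (⇐) fails.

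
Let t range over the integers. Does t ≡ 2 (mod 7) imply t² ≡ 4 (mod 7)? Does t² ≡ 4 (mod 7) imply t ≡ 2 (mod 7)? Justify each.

(⇒) Suppose t ≡ 2 (mod 7). Write t = 7j + 2. Then (7j + 2)² = 49j² + 28j + 4 = 7(7j² + 4j) + 4, so t² ≡ 4 (mod 7).

(⇐) This fails: take t = 5. Then 5² = 25 ≡ 4 (mod 7), yet 5 ≡ 5 (mod 7), not 2.

Only the forward direction holds.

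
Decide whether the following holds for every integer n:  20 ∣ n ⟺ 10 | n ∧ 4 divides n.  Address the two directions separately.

Both implications hold.

Forward direction. If 20 ∣ n, write n = 20q. Since 20 = 2·10, n = 10·(2q), so 10 ∣ n; and since 20 = 5·4, n = 4·(5q), so 4 ∣ n.

Converse. Suppose 10 ∣ n and 4 ∣ n. Any common multiple of 10 and 4 is a multiple of their lcm; here lcm(10, 4) = 10·4/gcd(10, 4) = 40/2 = 20, so 20 ∣ n.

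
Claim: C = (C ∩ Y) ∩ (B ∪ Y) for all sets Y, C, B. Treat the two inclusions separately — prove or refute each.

The sets are not equal: only the reverse inclusion holds.

(⟸) Let x ∈ (C ∩ Y) ∩ (B ∪ Y). Then either x ∈ Y ∩ C and x ∉ B; or x ∈ Y ∩ C ∩ B. In each case x ∈ C, so (C ∩ Y) ∩ (B ∪ Y) ⊆ C.

(⟹) This inclusion fails. Take Y = ∅, C = {1}, B = ∅; then 1 ∈ C but 1 ∉ (C ∩ Y) ∩ (B ∪ Y).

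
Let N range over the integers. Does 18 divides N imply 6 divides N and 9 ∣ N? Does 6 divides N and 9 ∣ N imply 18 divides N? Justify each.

Equivalent; both directions hold.

Converse. Suppose 6 ∣ N and 9 ∣ N. Any common multiple of 6 and 9 is a multiple of their lcm; here lcm(6, 9) = 6·9/gcd(6, 9) = 54/3 = 18, so 18 ∣ N.

Forward direction. If 18 ∣ N, write N = 18q. Since 18 = 3·6, N = 6·(3q), so 6 ∣ N; and since 18 = 2·9, N = 9·(2q), so 9 ∣ N.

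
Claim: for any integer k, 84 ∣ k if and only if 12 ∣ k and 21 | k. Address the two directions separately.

Converse. Suppose 12 ∣ k and 21 ∣ k. Any common multiple of 12 and 21 is a multiple of their lcm; here lcm(12, 21) = 12·21/gcd(12, 21) = 252/3 = 84, so 84 ∣ k.

Forward direction. If 84 ∣ k, write k = 84q. Since 84 = 7·12, k = 12·(7q), so 12 ∣ k; and since 84 = 4·21, k = 21·(4q), so 21 ∣ k.

Both directions hold.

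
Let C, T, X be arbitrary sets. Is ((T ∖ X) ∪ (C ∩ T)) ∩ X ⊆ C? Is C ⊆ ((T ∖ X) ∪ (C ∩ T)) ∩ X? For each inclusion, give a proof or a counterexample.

(⊆) Let x ∈ ((T ∖ X) ∪ (C ∩ T)) ∩ X. Then x ∈ C ∩ T ∩ X, from which x ∈ C.

(⊇) This inclusion fails. Take C = {1}, T = ∅, X = ∅; then 1 ∈ C but 1 ∉ ((T ∖ X) ∪ (C ∩ T)) ∩ X.

Only the forward inclusion holds.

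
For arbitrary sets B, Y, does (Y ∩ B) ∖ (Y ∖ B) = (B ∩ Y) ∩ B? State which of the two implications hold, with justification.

(⟹) Let x ∈ (Y ∩ B) ∖ (Y ∖ B). Then x ∈ B ∩ Y, from which x ∈ (B ∩ Y) ∩ B.

(⟸) Let x ∈ (B ∩ Y) ∩ B. Then x ∈ B ∩ Y, from which x ∈ (Y ∩ B) ∖ (Y ∖ B).

Both inclusions hold; the sets are equal.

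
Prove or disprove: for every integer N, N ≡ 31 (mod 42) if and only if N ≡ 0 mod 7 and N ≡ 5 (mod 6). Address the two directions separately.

(⇒) fails and (⇐) fails.

[⇒] This fails: N = 31 gives 31 ≡ 31 (mod 42) but 31 ≡ 3 (mod 7), so the conjunction on the right does not hold.

[⇐] This fails: N = 35 satisfies both congruences on the right (35 ≡ 0 mod 7 and 35 ≡ 5 mod 6) yet 35 ≡ 35 (mod 42), not 31.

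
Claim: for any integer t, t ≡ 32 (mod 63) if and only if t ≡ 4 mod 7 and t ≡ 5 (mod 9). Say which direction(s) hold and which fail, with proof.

Both implications hold.

[⇒] Suppose t ≡ 32 (mod 63); write t = 63j + 32. Since 7 ∣ 63, reducing mod 7 gives t ≡ 32 ≡ 4 (mod 7); since 9 ∣ 63, reducing mod 9 gives t ≡ 32 ≡ 5 (mod 9).

[⇐] Conversely, if t ≡ 4 (mod 7) and t ≡ 5 (mod 9), then by the Chinese remainder theorem t ≡ 32 (mod 63). This is exactly t ≡ 32 (mod 63).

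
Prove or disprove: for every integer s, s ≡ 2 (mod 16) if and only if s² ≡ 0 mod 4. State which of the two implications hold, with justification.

Only the forward direction holds.

(⟹) Suppose s ≡ 2 (mod 16). Then s² ≡ 2² = 4 (mod 16), and since 4 ∣ 16, also s² ≡ 0 (mod 4).

(⟸) This fails: take s = 0. Then 0² = 0 ≡ 0 (mod 4), yet 0 ≡ 0 (mod 16), not 2.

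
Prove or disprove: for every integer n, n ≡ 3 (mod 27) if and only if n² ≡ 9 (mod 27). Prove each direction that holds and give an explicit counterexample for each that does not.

(⇒) holds; (⇐) fails.

(⇐) This fails: take n = 6. Then 6² = 36 ≡ 9 (mod 27), yet 6 ≡ 6 (mod 27), not 3.

(⇒) Suppose n ≡ 3 (mod 27). Write n = 27j + 3. Then (27j + 3)² = 729j² + 162j + 9 = 27(27j² + 6j) + 9, so n² ≡ 9 (mod 27).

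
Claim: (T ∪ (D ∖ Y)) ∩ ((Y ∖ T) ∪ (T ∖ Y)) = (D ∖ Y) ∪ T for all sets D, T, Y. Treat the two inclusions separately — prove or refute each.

The sets are not equal: only the forward inclusion holds.

Forward inclusion. Let x ∈ (T ∪ (D ∖ Y)) ∩ ((Y ∖ T) ∪ (T ∖ Y)). Then either x ∈ T and x ∉ D, Y; or x ∈ D ∩ T and x ∉ Y. In each case x ∈ (D ∖ Y) ∪ T, so (T ∪ (D ∖ Y)) ∩ ((Y ∖ T) ∪ (T ∖ Y)) ⊆ (D ∖ Y) ∪ T.

Reverse inclusion. This inclusion fails. Take D = {1}, T = ∅, Y = ∅; then 1 ∈ (D ∖ Y) ∪ T but 1 ∉ (T ∪ (D ∖ Y)) ∩ ((Y ∖ T) ∪ (T ∖ Y)).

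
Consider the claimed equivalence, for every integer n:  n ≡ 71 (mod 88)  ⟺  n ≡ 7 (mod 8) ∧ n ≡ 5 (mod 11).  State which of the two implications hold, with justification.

(⇒) Suppose n ≡ 71 (mod 88); write n = 88j + 71. Since 8 ∣ 88, reducing mod 8 gives n ≡ 71 ≡ 7 (mod 8); since 11 ∣ 88, reducing mod 11 gives n ≡ 71 ≡ 5 (mod 11).

(⇐) Conversely, if n ≡ 7 (mod 8) and n ≡ 5 (mod 11), then by the Chinese remainder theorem n ≡ 71 (mod 88). This is exactly n ≡ 71 (mod 88).

Both directions hold; the statement is true.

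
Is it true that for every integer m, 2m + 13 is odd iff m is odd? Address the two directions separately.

(⟸) Suppose m is odd. Since 2 is even, 2m is even for every m, so 2m + 13 has the same parity as 13, which is odd. Hence 2m + 13 is odd.

(⟹) This fails: take m = 0. Then 2m + 13 = 13, which is odd, yet m = 0 is even, not odd.

(⇒) fails; (⇐) holds.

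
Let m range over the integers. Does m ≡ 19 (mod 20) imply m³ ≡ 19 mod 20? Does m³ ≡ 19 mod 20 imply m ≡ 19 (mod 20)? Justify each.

[⇐] Suppose m³ ≡ 19 (mod 20). The only residue r in {0, …, 19} with r³ ≡ 19 (mod 20) is r = 19, so m ≡ 19 (mod 20).

[⇒] Suppose m ≡ 19 (mod 20). Write m = 20j + 19. Then (20j + 19)³ = 8000j³ + 22800j² + 21660j + 6859 = 20(400j³ + 1140j² + 1083j + 342) + 19, so m³ ≡ 19 (mod 20).

Both implications hold.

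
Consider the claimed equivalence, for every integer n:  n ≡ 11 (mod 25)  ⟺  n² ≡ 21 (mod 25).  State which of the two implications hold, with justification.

[⇒] Suppose n ≡ 11 (mod 25). Write n = 25j + 11. Then (25j + 11)² = 625j² + 550j + 121 = 25(25j² + 22j + 4) + 21, so n² ≡ 21 (mod 25).

[⇐] This fails: take n = 14. Then 14² = 196 ≡ 21 (mod 25), yet 14 ≡ 14 (mod 25), not 11.

Not equivalent: only (⇒) holds.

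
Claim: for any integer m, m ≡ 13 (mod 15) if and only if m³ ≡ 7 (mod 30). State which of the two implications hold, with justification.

Converse. The residues r modulo 30 with r³ ≡ 7 (mod 30) are exactly {13}, and each is ≡ 13 (mod 15).

Forward direction. This fails: take m = 28. Then 28 ≡ 13 (mod 15), but 28³ = 21952 ≡ 22 (mod 30), not 7.

The forward direction fails; the converse holds.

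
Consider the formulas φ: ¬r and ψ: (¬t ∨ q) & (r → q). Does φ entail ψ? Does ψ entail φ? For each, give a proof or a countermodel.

Forward direction. This fails. Under q = F, r = F, t = T, the left side is true but the right side is false.

Converse. This fails. Under q = T, r = T, t = F, the left side is false but the right side is true.

Both directions fail.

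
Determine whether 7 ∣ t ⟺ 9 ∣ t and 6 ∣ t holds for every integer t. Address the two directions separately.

(⟹) This fails: take t = 7. Certainly 7 ∣ 7, but 9 ∤ 7.

(⟸) This fails: take t = 18. Both 9 ∣ 18 and 6 ∣ 18, yet 18 is not a multiple of 7 (since 18 = 2·7 + 4), so 7 ∤ 18.

(⇒) fails and (⇐) fails.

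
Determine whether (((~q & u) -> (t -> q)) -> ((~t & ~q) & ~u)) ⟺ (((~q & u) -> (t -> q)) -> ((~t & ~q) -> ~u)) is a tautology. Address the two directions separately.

Only the forward direction holds.

(→) Assume the antecedent. If u is true, the antecedent forces (u = T, t = T, q = F), and the consequent holds there. If u is false, the consequent reduces to true regardless of the other variables. Either way the consequent holds.

(←) This fails. Under u = F, t = T, q = F, the left side is false but the right side is true.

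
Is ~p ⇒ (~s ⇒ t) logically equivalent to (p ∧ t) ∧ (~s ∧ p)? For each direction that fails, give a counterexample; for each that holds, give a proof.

Only the reverse direction holds.

(⟹) This fails. Under p = T, t = F, s = F, the left side is true but the right side is false.

(⟸) Assume the antecedent. If p is true, ~p ⇒ (~s ⇒ t) reduces to true regardless of the other variables. If p is false, the antecedent cannot hold. Either way ~p ⇒ (~s ⇒ t) holds.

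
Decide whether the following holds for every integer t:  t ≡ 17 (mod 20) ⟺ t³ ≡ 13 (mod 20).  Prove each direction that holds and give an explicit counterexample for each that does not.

Both implications hold.

(⇒) Suppose t ≡ 17 (mod 20). Write t = 20j + 17. Then (20j + 17)³ = 8000j³ + 20400j² + 17340j + 4913 = 20(400j³ + 1020j² + 867j + 245) + 13, so t³ ≡ 13 (mod 20).

(⇐) Conversely, suppose t³ ≡ 13 (mod 20). The only residue r in {0, …, 19} with r³ ≡ 13 (mod 20) is r = 17, so t ≡ 17 (mod 20).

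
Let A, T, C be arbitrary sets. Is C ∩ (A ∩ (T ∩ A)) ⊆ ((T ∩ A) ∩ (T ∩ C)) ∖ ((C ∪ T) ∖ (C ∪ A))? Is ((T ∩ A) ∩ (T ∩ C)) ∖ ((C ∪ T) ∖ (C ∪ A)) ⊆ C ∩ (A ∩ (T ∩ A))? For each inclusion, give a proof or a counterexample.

Both inclusions hold; the sets are equal.

Forward inclusion. Let x ∈ C ∩ (A ∩ (T ∩ A)). Then x ∈ A ∩ T ∩ C, from which x ∈ ((T ∩ A) ∩ (T ∩ C)) ∖ ((C ∪ T) ∖ (C ∪ A)).

Reverse inclusion. Let x ∈ ((T ∩ A) ∩ (T ∩ C)) ∖ ((C ∪ T) ∖ (C ∪ A)). Then x ∈ A ∩ T ∩ C, from which x ∈ C ∩ (A ∩ (T ∩ A)).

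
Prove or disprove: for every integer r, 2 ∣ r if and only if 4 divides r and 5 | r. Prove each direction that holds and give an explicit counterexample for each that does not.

Not equivalent: only (⇐) holds.

[⇒] This fails: take r = 2. Certainly 2 ∣ 2, but 4 ∤ 2.

[⇐] Suppose 4 ∣ r and 5 ∣ r. Any common multiple of 4 and 5 is a multiple of their lcm; here gcd(4, 5) = 1, so lcm(4, 5) = 4·5 = 20, so 20 ∣ r. Since 2 ∣ 20, it follows that 2 ∣ r.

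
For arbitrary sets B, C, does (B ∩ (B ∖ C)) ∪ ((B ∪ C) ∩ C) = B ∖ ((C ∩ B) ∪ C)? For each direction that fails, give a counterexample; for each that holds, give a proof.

Only the reverse inclusion holds.

Forward inclusion. This inclusion fails. Take B = ∅, C = {1}; then 1 ∈ (B ∩ (B ∖ C)) ∪ ((B ∪ C) ∩ C) but 1 ∉ B ∖ ((C ∩ B) ∪ C).

Reverse inclusion. Let x ∈ B ∖ ((C ∩ B) ∪ C). Then x ∈ B and x ∉ C, from which x ∈ (B ∩ (B ∖ C)) ∪ ((B ∪ C) ∩ C).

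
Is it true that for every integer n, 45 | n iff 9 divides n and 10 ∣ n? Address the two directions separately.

(⇒) This fails: take n = 45. Certainly 45 ∣ 45, but 10 ∤ 45.

(⇐) Suppose 9 ∣ n and 10 ∣ n. Any common multiple of 9 and 10 is a multiple of their lcm; here gcd(9, 10) = 1, so lcm(9, 10) = 9·10 = 90, so 90 ∣ n. Since 45 ∣ 90, it follows that 45 ∣ n.

Not equivalent: only (⇐) holds.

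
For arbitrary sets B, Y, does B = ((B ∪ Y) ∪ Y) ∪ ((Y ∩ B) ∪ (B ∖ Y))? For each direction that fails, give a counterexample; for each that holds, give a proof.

(⊆) Let x ∈ B. Then either x ∈ B and x ∉ Y; or x ∈ B ∩ Y. In each case x ∈ ((B ∪ Y) ∪ Y) ∪ ((Y ∩ B) ∪ (B ∖ Y)), so B ⊆ ((B ∪ Y) ∪ Y) ∪ ((Y ∩ B) ∪ (B ∖ Y)).

(⊇) This inclusion fails. Take B = ∅, Y = {1}; then 1 ∈ ((B ∪ Y) ∪ Y) ∪ ((Y ∩ B) ∪ (B ∖ Y)) but 1 ∉ B.

(⊆) holds; (⊇) fails.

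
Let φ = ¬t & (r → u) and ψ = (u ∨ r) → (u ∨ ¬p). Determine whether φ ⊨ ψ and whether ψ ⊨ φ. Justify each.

Only the forward implication holds.

[⇒] Assume the antecedent. If r is true, the antecedent forces (t = F, r = T, u = T, p = F) or (t = F, r = T, u = T, p = T), and (u ∨ r) → (u ∨ ¬p) holds there. If r is false, (u ∨ r) → (u ∨ ¬p) reduces to true regardless of the other variables. Either way (u ∨ r) → (u ∨ ¬p) holds.

[⇐] This fails. Under t = T, r = F, u = F, p = F, the left side is false but the right side is true.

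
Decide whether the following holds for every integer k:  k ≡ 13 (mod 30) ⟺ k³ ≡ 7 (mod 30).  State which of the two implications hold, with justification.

(→) Suppose k ≡ 13 (mod 30). Write k = 30j + 13. Then (30j + 13)³ = 27000j³ + 35100j² + 15210j + 2197 = 30(900j³ + 1170j² + 507j + 73) + 7, so k³ ≡ 7 (mod 30).

(←) Conversely, suppose k³ ≡ 7 (mod 30). The only residue r in {0, …, 29} with r³ ≡ 7 (mod 30) is r = 13, so k ≡ 13 (mod 30).

Both directions hold; the statement is true.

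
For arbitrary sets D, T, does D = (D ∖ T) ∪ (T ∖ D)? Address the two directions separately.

Forward inclusion. This inclusion fails. Take D = {1}, T = {1}; then 1 ∈ D but 1 ∉ (D ∖ T) ∪ (T ∖ D).

Reverse inclusion. This inclusion fails. Take D = ∅, T = {1}; then 1 ∈ (D ∖ T) ∪ (T ∖ D) but 1 ∉ D.

(⊆) fails and (⊇) fails.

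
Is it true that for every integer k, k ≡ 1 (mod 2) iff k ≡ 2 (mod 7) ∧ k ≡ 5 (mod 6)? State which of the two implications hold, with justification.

(⇒) This fails: k = 1 gives 1 ≡ 1 (mod 2) but 1 ≡ 1 (mod 7), so the conjunction on the right does not hold.

(⇐) Conversely, if k ≡ 2 (mod 7) and k ≡ 5 (mod 6), then by the Chinese remainder theorem k ≡ 23 (mod 42). Since 23 ≡ 1 (mod 2) and 2 ∣ 42, we get k ≡ 1 (mod 2).

Only the converse holds.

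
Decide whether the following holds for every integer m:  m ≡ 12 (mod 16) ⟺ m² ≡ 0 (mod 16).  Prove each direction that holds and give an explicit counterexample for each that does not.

(→) Suppose m ≡ 12 (mod 16). Write m = 16j + 12. Then (16j + 12)² = 256j² + 384j + 144 = 16(16j² + 24j + 9) + 0, so m² ≡ 0 (mod 16).

(←) This fails: take m = 0. Then 0² = 0 ≡ 0 (mod 16), yet 0 ≡ 0 (mod 16), not 12.

Only the forward direction holds.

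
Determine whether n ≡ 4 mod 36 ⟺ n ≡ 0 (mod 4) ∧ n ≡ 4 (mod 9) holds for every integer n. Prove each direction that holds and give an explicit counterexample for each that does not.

(⟹) Suppose n ≡ 4 (mod 36); write n = 36j + 4. Since 4 ∣ 36, reducing mod 4 gives n ≡ 4 ≡ 0 (mod 4); since 9 ∣ 36, reducing mod 9 gives n ≡ 4 (mod 9).

(⟸) Conversely, if n ≡ 0 (mod 4) and n ≡ 4 (mod 9), then by the Chinese remainder theorem n ≡ 4 (mod 36). This is exactly n ≡ 4 (mod 36).

Both directions hold.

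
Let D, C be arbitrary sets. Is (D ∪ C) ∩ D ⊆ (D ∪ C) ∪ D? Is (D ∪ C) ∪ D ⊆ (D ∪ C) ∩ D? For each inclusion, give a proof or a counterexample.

Only the forward inclusion holds.

(⟸) This inclusion fails. Take D = ∅, C = {1}; then 1 ∈ (D ∪ C) ∪ D but 1 ∉ (D ∪ C) ∩ D.

(⟹) Let x ∈ (D ∪ C) ∩ D. Then either x ∈ D and x ∉ C; or x ∈ D ∩ C. In each case x ∈ (D ∪ C) ∪ D, so (D ∪ C) ∩ D ⊆ (D ∪ C) ∪ D.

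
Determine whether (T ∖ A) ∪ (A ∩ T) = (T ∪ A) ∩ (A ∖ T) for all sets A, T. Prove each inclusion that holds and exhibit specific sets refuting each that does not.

Both inclusions fail.

Forward inclusion. This inclusion fails. Take A = ∅, T = {1}; then 1 ∈ (T ∖ A) ∪ (A ∩ T) but 1 ∉ (T ∪ A) ∩ (A ∖ T).

Reverse inclusion. This inclusion fails. Take A = {1}, T = ∅; then 1 ∈ (T ∪ A) ∩ (A ∖ T) but 1 ∉ (T ∖ A) ∪ (A ∩ T).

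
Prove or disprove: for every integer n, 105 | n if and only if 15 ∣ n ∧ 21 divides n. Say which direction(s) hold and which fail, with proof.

Both directions hold; the statement is true.

Forward direction. If 105 ∣ n, write n = 105q. Since 105 = 7·15, n = 15·(7q), so 15 ∣ n; and since 105 = 5·21, n = 21·(5q), so 21 ∣ n.

Converse. Suppose 15 ∣ n and 21 ∣ n. Any common multiple of 15 and 21 is a multiple of their lcm; here lcm(15, 21) = 15·21/gcd(15, 21) = 315/3 = 105, so 105 ∣ n.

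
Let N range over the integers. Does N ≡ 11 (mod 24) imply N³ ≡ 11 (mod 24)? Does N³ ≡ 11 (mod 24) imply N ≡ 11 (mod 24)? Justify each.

Both implications hold.

[⇒] Suppose N ≡ 11 (mod 24). Write N = 24j + 11. Then (24j + 11)³ = 13824j³ + 19008j² + 8712j + 1331 = 24(576j³ + 792j² + 363j + 55) + 11, so N³ ≡ 11 (mod 24).

[⇐] Conversely, suppose N³ ≡ 11 (mod 24). The only residue r in {0, …, 23} with r³ ≡ 11 (mod 24) is r = 11, so N ≡ 11 (mod 24).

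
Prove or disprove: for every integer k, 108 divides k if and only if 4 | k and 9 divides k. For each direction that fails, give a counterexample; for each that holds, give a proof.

(⇒) If 108 ∣ k, write k = 108q. Since 108 = 27·4, k = 4·(27q), so 4 ∣ k; and since 108 = 12·9, k = 9·(12q), so 9 ∣ k.

(⇐) This fails: take k = 36. Both 4 ∣ 36 and 9 ∣ 36, yet 36 is not a multiple of 108 (since 36 = 0·108 + 36), so 108 ∤ 36.

Only the forward implication holds.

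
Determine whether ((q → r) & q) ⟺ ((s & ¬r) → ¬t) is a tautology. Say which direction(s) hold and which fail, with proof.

(⇒) holds; (⇐) fails.

[⇐] This fails. Under r = F, q = F, s = F, t = F, the left side is false but the right side is true.

[⇒] Assume the antecedent. If r is true, (s & ¬r) → ¬t reduces to true regardless of the other variables. If r is false, the antecedent cannot hold. Either way (s & ¬r) → ¬t holds.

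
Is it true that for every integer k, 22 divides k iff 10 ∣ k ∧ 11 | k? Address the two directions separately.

Not equivalent: only (⇐) holds.

(⇒) This fails: take k = 22. Certainly 22 ∣ 22, but 10 ∤ 22.

(⇐) Suppose 10 ∣ k and 11 ∣ k. Any common multiple of 10 and 11 is a multiple of their lcm; here gcd(10, 11) = 1, so lcm(10, 11) = 10·11 = 110, so 110 ∣ k. Since 22 ∣ 110, it follows that 22 ∣ k.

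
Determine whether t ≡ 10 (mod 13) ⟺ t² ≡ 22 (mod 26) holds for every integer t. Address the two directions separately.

[⇒] This fails: take t = 23. Then 23 ≡ 10 (mod 13), but 23² = 529 ≡ 9 (mod 26), not 22.

[⇐] This fails: take t = 16. Then 16² = 256 ≡ 22 (mod 26), yet 16 ≡ 3 (mod 13), not 10.

Neither implication holds.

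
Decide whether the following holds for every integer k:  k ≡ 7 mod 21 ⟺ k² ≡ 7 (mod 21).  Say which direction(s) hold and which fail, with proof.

Converse. This fails: take k = 14. Then 14² = 196 ≡ 7 (mod 21), yet 14 ≡ 14 (mod 21), not 7.

Forward direction. Suppose k ≡ 7 mod 21. Write k = 21j + 7. Then (21j + 7)² = 441j² + 294j + 49 = 21(21j² + 14j + 2) + 7, so k² ≡ 7 (mod 21).

Only the forward direction holds.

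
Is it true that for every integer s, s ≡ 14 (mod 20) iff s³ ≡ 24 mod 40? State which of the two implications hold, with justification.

(⟹) Suppose s ≡ 14 (mod 20). Working modulo 40, s ∈ {14, 34}; for each such r, r³ ≡ 24 (mod 40).

(⟸) This fails: take s = 4. Then 4³ = 64 ≡ 24 (mod 40), yet 4 ≡ 4 (mod 20), not 14.

(⇒) holds; (⇐) fails.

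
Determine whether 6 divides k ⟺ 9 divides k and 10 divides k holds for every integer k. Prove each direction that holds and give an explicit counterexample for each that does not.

Converse. Suppose 9 ∣ k and 10 ∣ k. Any common multiple of 9 and 10 is a multiple of their lcm; here gcd(9, 10) = 1, so lcm(9, 10) = 9·10 = 90, so 90 ∣ k. Since 6 ∣ 90, it follows that 6 ∣ k.

Forward direction. This fails: take k = 6. Certainly 6 ∣ 6, but 9 ∤ 6.

Only the converse holds.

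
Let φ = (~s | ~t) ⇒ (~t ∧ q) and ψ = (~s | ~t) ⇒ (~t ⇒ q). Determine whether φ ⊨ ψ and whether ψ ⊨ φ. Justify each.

Forward direction. Assume the antecedent. If t is true, (~s | ~t) ⇒ (~t ⇒ q) reduces to true regardless of the other variables. If t is false, the antecedent forces (t = F, q = T, s = F) or (t = F, q = T, s = T), and (~s | ~t) ⇒ (~t ⇒ q) holds there. Either way (~s | ~t) ⇒ (~t ⇒ q) holds.

Converse. This fails. Under t = T, q = F, s = F, the left side is false but the right side is true.

Not equivalent: only (⇒) holds.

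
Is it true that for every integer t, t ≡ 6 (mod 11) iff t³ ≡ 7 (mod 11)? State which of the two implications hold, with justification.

(⟹) Suppose t ≡ 6 (mod 11). Write t = 11j + 6. Then (11j + 6)³ = 1331j³ + 2178j² + 1188j + 216 = 11(121j³ + 198j² + 108j + 19) + 7, so t³ ≡ 7 (mod 11).

(⟸) Conversely, suppose t³ ≡ 7 (mod 11). The only residue r in {0, …, 10} with r³ ≡ 7 (mod 11) is r = 6, so t ≡ 6 (mod 11).

Both directions hold; the statement is true.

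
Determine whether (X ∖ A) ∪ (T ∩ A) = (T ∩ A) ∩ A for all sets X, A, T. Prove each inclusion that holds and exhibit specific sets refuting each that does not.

The sets are not equal: only the reverse inclusion holds.

(⊆) This inclusion fails. Take X = {1}, A = ∅, T = ∅; then 1 ∈ (X ∖ A) ∪ (T ∩ A) but 1 ∉ (T ∩ A) ∩ A.

(⊇) Let x ∈ (T ∩ A) ∩ A. Then either x ∈ A ∩ T and x ∉ X; or x ∈ X ∩ A ∩ T. In each case x ∈ (X ∖ A) ∪ (T ∩ A), so (T ∩ A) ∩ A ⊆ (X ∖ A) ∪ (T ∩ A).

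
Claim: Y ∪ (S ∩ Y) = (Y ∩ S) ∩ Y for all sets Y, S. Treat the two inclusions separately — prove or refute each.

(⟸) Let x ∈ (Y ∩ S) ∩ Y. Then x ∈ Y ∩ S, from which x ∈ Y ∪ (S ∩ Y).

(⟹) This inclusion fails. Take Y = {1}, S = ∅; then 1 ∈ Y ∪ (S ∩ Y) but 1 ∉ (Y ∩ S) ∩ Y.

(⊆) fails; (⊇) holds.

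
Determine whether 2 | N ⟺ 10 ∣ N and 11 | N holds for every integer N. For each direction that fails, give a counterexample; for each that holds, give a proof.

Only the reverse direction holds.

Converse. Suppose 10 ∣ N and 11 ∣ N. Any common multiple of 10 and 11 is a multiple of their lcm; here gcd(10, 11) = 1, so lcm(10, 11) = 10·11 = 110, so 110 ∣ N. Since 2 ∣ 110, it follows that 2 ∣ N.

Forward direction. This fails: take N = 2. Certainly 2 ∣ 2, but 10 ∤ 2.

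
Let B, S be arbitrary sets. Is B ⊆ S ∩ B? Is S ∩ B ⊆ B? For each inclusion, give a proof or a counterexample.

The sets are not equal: only the reverse inclusion holds.

(⊆) This inclusion fails. Take B = {1}, S = ∅; then 1 ∈ B but 1 ∉ S ∩ B.

(⊇) Let x ∈ S ∩ B. Then x ∈ B ∩ S, from which x ∈ B.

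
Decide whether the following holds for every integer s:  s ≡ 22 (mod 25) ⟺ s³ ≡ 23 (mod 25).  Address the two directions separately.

[⇒] Suppose s ≡ 22 (mod 25). Write s = 25j + 22. Then (25j + 22)³ = 15625j³ + 41250j² + 36300j + 10648 = 25(625j³ + 1650j² + 1452j + 425) + 23, so s³ ≡ 23 (mod 25).

[⇐] Conversely, suppose s³ ≡ 23 (mod 25). The only residue r in {0, …, 24} with r³ ≡ 23 (mod 25) is r = 22, so s ≡ 22 (mod 25).

Both directions hold; the statement is true.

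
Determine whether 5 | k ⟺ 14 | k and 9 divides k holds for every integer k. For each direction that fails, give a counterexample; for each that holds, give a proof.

Neither implication holds.

(⇒) This fails: take k = 5. Certainly 5 ∣ 5, but 14 ∤ 5.

(⇐) This fails: take k = 126. Both 14 ∣ 126 and 9 ∣ 126, yet 126 is not a multiple of 5 (since 126 = 25·5 + 1), so 5 ∤ 126.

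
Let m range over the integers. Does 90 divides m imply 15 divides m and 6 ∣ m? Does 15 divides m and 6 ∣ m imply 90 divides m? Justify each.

(⇒) holds; (⇐) fails.

(⟹) If 90 ∣ m, write m = 90q. Since 90 = 6·15, m = 15·(6q), so 15 ∣ m; and since 90 = 15·6, m = 6·(15q), so 6 ∣ m.

(⟸) This fails: take m = 30. Both 15 ∣ 30 and 6 ∣ 30, yet 30 is not a multiple of 90 (since 30 = 0·90 + 30), so 90 ∤ 30.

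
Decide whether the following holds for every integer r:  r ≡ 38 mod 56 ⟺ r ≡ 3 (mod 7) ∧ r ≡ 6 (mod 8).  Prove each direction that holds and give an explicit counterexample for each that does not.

The biconditional holds.

Forward direction. Suppose r ≡ 38 (mod 56); write r = 56j + 38. Since 7 ∣ 56, reducing mod 7 gives r ≡ 38 ≡ 3 (mod 7); since 8 ∣ 56, reducing mod 8 gives r ≡ 38 ≡ 6 (mod 8).

Converse. If r ≡ 3 (mod 7) and r ≡ 6 (mod 8), then by the Chinese remainder theorem r ≡ 38 (mod 56). This is exactly r ≡ 38 (mod 56).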